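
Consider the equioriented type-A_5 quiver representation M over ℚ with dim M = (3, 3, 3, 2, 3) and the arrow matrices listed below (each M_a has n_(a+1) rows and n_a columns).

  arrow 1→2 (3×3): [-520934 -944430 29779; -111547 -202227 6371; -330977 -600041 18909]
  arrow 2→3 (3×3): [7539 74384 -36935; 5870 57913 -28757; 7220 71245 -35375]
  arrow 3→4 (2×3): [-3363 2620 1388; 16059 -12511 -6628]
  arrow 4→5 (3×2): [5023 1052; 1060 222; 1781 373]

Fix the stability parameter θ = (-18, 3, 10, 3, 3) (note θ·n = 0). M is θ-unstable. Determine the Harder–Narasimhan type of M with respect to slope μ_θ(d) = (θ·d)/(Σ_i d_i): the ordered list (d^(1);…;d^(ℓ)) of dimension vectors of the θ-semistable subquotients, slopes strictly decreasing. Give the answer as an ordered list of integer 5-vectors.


Barcode: M ≅ I[1,1], I[1,2], I[1,5], I[2,5], I[3,3], I[5,5]. HN layers by μ_θ (4 steps, strictly decreasing):
  μ^(1)=10; μ^(2)=16/3; μ^(3)=3; μ^(4)=-18

((0, 0, 1, 0, 0); (0, 0, 2, 2, 2); (0, 3, 0, 0, 1); (3, 0, 0, 0, 0))


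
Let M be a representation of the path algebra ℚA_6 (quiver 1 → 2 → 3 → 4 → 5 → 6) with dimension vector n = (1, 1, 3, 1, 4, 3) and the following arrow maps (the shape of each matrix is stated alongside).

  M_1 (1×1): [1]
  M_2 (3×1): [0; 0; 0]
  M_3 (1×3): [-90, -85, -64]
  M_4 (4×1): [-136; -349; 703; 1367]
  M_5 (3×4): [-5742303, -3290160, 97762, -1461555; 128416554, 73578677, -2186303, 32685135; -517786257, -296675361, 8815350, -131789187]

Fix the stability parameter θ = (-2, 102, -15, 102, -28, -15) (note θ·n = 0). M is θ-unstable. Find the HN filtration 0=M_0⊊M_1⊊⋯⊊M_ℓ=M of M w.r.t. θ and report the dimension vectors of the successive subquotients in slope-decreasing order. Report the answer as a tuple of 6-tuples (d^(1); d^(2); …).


Interval decomposition of M: I[1,2], I[3,3]^2, I[3,6], I[5,5], I[5,6]^2.
HN type (ℓ=5): μ^(1)=102; μ^(2)=59/3; μ^(3)=-2; μ^(4)=-15; μ^(5)=-28

((0, 1, 0, 0, 0, 0); (0, 0, 0, 1, 1, 1); (1, 0, 0, 0, 0, 0); (0, 0, 3, 0, 0, 2); (0, 0, 0, 0, 3, 0))


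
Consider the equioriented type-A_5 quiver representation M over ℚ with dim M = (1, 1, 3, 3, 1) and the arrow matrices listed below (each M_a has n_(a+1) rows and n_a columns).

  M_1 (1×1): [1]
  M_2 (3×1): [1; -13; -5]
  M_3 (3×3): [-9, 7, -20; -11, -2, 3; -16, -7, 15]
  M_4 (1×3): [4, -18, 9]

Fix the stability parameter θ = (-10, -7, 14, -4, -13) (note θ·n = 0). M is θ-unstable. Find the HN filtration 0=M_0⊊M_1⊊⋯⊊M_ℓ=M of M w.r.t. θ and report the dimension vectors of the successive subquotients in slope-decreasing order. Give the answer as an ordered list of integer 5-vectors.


Barcode: M ≅ I[1,3], I[3,4], I[3,5], I[4,4]. HN layers by μ_θ (6 steps, strictly decreasing):
  μ^(1)=14; μ^(2)=5; μ^(3)=-1; μ^(4)=-4; μ^(5)=-7; μ^(6)=-10

((0, 0, 1, 0, 0); (0, 0, 1, 1, 0); (0, 0, 1, 1, 1); (0, 0, 0, 1, 0); (0, 1, 0, 0, 0); (1, 0, 0, 0, 0))


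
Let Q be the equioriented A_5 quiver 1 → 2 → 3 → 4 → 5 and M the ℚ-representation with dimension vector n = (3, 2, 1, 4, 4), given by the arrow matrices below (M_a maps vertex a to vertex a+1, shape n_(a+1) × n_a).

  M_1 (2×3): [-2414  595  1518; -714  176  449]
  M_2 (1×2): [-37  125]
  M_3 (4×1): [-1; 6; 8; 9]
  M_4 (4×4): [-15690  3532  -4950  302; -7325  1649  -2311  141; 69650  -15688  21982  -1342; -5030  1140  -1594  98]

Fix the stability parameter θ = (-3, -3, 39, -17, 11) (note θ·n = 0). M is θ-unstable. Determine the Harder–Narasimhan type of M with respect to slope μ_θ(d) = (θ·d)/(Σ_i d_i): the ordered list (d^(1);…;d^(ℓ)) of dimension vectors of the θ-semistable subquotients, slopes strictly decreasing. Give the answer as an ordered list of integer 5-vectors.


Via rank(M_{q-1}∘⋯∘M_p): M ≅ I[1,1], I[1,2], I[1,4], I[4,4], I[4,5]^2, I[5,5]^2.
μ_θ-semistable layers: μ^(1)=11; μ^(2)=-3; μ^(3)=-17

((0, 0, 1, 1, 4); (3, 2, 0, 0, 0); (0, 0, 0, 3, 0))


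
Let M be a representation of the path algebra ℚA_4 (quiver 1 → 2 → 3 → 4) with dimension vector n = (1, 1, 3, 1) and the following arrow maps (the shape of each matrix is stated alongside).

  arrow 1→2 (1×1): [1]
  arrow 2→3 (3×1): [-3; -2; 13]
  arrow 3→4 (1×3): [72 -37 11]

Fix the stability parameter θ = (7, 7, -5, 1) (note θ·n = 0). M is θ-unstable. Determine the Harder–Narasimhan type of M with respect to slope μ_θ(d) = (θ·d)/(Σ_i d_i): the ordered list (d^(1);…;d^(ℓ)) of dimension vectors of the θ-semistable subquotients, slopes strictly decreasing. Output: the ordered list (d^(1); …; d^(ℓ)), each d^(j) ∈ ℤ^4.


Barcode: M ≅ I[1,4], I[3,3]^2. HN layers by μ_θ (2 steps, strictly decreasing):
  μ^(1)=5/2; μ^(2)=-5

((1, 1, 1, 1); (0, 0, 2, 0))


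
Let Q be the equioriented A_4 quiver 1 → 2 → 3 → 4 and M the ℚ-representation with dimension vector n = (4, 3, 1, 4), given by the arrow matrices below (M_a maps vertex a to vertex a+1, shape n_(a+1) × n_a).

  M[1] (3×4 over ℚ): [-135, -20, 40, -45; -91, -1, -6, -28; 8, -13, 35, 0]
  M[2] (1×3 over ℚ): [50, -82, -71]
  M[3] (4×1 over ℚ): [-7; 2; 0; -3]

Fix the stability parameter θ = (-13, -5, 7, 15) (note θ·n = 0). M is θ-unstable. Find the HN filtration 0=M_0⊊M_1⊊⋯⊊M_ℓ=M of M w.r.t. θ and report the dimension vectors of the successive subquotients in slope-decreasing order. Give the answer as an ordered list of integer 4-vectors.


Interval decomposition of M: I[1,1], I[1,2]^2, I[1,4], I[4,4]^3.
HN type (ℓ=4): μ^(1)=15; μ^(2)=7; μ^(3)=-5; μ^(4)=-13

((0, 0, 0, 4); (0, 0, 1, 0); (0, 3, 0, 0); (4, 0, 0, 0))


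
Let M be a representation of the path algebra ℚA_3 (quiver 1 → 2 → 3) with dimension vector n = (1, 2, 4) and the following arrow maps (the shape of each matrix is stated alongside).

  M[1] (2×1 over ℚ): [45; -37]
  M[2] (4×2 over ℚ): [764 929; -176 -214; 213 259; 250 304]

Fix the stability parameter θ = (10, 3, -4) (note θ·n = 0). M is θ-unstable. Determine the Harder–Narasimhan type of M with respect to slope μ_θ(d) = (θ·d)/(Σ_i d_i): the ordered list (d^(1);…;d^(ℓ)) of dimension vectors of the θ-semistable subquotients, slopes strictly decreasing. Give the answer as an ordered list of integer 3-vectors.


Barcode: M ≅ I[1,3], I[2,3], I[3,3]^2. HN layers by μ_θ (3 steps, strictly decreasing):
  μ^(1)=3; μ^(2)=-1/2; μ^(3)=-4

((1, 1, 1); (0, 1, 1); (0, 0, 2))


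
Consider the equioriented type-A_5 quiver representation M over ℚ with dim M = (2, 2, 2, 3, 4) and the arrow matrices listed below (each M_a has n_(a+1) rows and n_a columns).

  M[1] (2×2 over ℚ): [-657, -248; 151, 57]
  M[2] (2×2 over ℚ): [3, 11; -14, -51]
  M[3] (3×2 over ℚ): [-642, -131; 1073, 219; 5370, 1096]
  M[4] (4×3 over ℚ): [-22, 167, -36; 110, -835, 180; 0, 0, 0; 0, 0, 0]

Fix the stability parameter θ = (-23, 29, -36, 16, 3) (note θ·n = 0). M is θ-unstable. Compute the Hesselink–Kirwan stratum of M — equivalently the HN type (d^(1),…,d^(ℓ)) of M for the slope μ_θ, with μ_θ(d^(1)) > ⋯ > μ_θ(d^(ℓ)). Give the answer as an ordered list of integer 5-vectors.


Barcode: M ≅ I[1,4], I[1,5], I[4,4], I[5,5]^3. HN layers by μ_θ (5 steps, strictly decreasing):
  μ^(1)=16; μ^(2)=19/2; μ^(3)=3; μ^(4)=-7/2; μ^(5)=-23

((0, 0, 0, 2, 0); (0, 0, 0, 1, 1); (0, 0, 0, 0, 3); (0, 2, 2, 0, 0); (2, 0, 0, 0, 0))


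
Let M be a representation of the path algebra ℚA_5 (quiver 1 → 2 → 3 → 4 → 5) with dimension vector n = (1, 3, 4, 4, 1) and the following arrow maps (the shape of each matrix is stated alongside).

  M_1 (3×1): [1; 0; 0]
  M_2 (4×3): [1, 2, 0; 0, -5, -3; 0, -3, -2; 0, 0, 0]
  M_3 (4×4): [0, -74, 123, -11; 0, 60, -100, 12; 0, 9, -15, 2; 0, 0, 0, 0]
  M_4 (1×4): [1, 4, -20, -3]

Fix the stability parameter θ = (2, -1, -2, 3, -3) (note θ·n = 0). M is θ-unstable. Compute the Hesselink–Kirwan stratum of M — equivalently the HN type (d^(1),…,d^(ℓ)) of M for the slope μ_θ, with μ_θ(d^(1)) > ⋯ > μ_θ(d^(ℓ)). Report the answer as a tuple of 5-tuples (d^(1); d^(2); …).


Interval decomposition of M: I[1,3], I[2,4], I[2,5], I[3,4], I[4,4].
HN type (ℓ=5): μ^(1)=3; μ^(2)=0; μ^(3)=-1/3; μ^(4)=-3/2; μ^(5)=-2

((0, 0, 0, 3, 0); (0, 0, 0, 1, 1); (1, 1, 1, 0, 0); (0, 2, 2, 0, 0); (0, 0, 1, 0, 0))


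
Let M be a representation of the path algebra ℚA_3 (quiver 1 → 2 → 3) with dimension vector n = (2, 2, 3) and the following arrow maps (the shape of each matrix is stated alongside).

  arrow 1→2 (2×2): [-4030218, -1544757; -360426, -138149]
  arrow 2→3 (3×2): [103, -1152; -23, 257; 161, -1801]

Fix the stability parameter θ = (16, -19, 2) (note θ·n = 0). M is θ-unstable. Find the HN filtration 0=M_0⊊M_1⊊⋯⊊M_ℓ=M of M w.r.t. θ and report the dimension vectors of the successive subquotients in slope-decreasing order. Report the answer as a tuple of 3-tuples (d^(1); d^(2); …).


Via rank(M_{q-1}∘⋯∘M_p): M ≅ I[1,1], I[1,3], I[2,3], I[3,3].
μ_θ-semistable layers: μ^(1)=16; μ^(2)=2; μ^(3)=-3/2; μ^(4)=-19

((1, 0, 0); (0, 0, 3); (1, 1, 0); (0, 1, 0))


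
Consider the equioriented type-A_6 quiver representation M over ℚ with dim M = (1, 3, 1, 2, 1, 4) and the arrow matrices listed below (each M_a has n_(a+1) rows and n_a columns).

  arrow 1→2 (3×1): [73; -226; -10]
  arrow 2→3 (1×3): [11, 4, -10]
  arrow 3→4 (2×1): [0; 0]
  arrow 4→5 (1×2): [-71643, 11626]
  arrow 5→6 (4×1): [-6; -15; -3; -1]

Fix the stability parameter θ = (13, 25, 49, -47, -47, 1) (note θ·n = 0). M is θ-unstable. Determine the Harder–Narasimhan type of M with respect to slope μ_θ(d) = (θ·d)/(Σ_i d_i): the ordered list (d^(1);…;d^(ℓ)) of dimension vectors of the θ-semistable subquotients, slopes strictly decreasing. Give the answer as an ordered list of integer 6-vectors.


Barcode: M ≅ I[1,3], I[2,2]^2, I[4,4], I[4,6], I[6,6]^3. HN layers by μ_θ (5 steps, strictly decreasing):
  μ^(1)=49; μ^(2)=25; μ^(3)=13; μ^(4)=1; μ^(5)=-47

((0, 0, 1, 0, 0, 0); (0, 3, 0, 0, 0, 0); (1, 0, 0, 0, 0, 0); (0, 0, 0, 0, 0, 4); (0, 0, 0, 2, 1, 0))


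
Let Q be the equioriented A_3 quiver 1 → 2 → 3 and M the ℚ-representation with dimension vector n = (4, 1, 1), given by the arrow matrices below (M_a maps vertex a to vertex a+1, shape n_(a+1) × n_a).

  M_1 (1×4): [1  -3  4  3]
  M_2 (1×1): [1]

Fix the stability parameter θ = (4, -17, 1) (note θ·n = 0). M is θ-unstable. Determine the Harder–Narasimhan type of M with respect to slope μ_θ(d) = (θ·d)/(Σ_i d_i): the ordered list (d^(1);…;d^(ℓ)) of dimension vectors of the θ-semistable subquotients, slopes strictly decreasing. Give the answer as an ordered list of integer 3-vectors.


Barcode: M ≅ I[1,1]^3, I[1,3]. HN layers by μ_θ (3 steps, strictly decreasing):
  μ^(1)=4; μ^(2)=1; μ^(3)=-13/2

((3, 0, 0); (0, 0, 1); (1, 1, 0))


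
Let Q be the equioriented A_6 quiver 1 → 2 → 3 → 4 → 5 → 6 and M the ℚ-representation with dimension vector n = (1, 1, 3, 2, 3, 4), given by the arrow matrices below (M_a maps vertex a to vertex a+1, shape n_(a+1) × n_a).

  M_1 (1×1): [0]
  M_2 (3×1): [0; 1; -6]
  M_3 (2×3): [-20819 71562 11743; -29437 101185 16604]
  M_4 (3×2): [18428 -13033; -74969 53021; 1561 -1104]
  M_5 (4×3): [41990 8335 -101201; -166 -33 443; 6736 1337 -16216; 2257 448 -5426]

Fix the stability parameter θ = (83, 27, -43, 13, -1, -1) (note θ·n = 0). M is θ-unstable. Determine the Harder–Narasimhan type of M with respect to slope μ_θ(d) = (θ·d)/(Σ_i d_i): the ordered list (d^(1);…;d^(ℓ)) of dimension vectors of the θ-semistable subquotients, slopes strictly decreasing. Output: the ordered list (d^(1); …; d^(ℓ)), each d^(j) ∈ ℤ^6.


Via rank(M_{q-1}∘⋯∘M_p): M ≅ I[1,1], I[2,6], I[3,3], I[3,6], I[5,6], I[6,6].
μ_θ-semistable layers: μ^(1)=83; μ^(2)=11/3; μ^(3)=-1; μ^(4)=-8; μ^(5)=-43

((1, 0, 0, 0, 0, 0); (0, 0, 0, 2, 2, 2); (0, 0, 0, 0, 1, 2); (0, 1, 1, 0, 0, 0); (0, 0, 2, 0, 0, 0))


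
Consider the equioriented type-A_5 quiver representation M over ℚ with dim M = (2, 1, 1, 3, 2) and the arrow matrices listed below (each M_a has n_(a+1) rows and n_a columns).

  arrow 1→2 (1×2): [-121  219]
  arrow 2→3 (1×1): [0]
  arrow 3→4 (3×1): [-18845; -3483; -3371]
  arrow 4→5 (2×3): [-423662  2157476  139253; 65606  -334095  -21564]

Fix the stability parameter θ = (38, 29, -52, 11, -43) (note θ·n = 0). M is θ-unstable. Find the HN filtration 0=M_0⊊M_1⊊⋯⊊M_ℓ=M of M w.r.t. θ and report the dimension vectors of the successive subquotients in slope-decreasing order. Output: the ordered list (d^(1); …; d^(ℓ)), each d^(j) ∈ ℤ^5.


Interval decomposition of M: I[1,1], I[1,2], I[3,5], I[4,4], I[4,5].
HN type (ℓ=5): μ^(1)=38; μ^(2)=67/2; μ^(3)=11; μ^(4)=-16; μ^(5)=-52

((1, 0, 0, 0, 0); (1, 1, 0, 0, 0); (0, 0, 0, 1, 0); (0, 0, 0, 2, 2); (0, 0, 1, 0, 0))


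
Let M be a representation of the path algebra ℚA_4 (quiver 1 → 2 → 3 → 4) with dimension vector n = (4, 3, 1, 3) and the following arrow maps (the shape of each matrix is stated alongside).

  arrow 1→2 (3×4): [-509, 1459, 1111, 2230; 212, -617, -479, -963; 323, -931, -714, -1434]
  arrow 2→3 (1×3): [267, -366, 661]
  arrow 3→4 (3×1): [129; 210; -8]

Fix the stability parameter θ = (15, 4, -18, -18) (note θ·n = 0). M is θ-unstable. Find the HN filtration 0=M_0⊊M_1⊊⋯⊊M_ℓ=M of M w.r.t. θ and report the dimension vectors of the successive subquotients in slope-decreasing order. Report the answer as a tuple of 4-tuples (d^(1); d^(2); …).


Barcode: M ≅ I[1,1], I[1,2]^2, I[1,4], I[4,4]^2. HN layers by μ_θ (4 steps, strictly decreasing):
  μ^(1)=15; μ^(2)=19/2; μ^(3)=-17/4; μ^(4)=-18

((1, 0, 0, 0); (2, 2, 0, 0); (1, 1, 1, 1); (0, 0, 0, 2))


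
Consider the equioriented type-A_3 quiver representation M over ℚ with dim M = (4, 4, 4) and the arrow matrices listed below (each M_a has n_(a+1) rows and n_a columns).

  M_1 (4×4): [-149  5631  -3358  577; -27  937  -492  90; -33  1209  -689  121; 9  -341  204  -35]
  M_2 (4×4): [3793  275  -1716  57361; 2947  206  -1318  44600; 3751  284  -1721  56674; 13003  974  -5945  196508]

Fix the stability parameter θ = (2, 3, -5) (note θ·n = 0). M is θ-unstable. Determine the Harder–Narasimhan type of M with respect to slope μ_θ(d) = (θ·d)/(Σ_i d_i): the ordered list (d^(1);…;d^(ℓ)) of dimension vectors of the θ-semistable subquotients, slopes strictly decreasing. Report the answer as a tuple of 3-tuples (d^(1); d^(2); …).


Via rank(M_{q-1}∘⋯∘M_p): M ≅ I[1,2], I[1,3]^3, I[3,3].
μ_θ-semistable layers: μ^(1)=3; μ^(2)=2; μ^(3)=0; μ^(4)=-5

((0, 1, 0); (1, 0, 0); (3, 3, 3); (0, 0, 1))


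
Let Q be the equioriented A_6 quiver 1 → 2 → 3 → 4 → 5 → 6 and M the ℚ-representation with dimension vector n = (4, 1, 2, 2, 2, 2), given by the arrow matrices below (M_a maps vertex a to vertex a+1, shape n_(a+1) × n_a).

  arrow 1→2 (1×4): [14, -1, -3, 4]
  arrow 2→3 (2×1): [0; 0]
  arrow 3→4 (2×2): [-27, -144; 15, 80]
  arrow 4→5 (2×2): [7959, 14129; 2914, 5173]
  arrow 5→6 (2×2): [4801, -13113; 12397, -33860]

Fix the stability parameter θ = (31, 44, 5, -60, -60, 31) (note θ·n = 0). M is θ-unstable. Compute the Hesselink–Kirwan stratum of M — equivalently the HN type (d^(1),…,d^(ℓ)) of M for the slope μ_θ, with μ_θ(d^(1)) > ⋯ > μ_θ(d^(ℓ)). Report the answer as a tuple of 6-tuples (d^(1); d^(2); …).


Via rank(M_{q-1}∘⋯∘M_p): M ≅ I[1,1]^3, I[1,2], I[3,3], I[3,6], I[4,6].
μ_θ-semistable layers: μ^(1)=44; μ^(2)=31; μ^(3)=5; μ^(4)=-115/3; μ^(5)=-60

((0, 1, 0, 0, 0, 0); (4, 0, 0, 0, 0, 2); (0, 0, 1, 0, 0, 0); (0, 0, 1, 1, 1, 0); (0, 0, 0, 1, 1, 0))


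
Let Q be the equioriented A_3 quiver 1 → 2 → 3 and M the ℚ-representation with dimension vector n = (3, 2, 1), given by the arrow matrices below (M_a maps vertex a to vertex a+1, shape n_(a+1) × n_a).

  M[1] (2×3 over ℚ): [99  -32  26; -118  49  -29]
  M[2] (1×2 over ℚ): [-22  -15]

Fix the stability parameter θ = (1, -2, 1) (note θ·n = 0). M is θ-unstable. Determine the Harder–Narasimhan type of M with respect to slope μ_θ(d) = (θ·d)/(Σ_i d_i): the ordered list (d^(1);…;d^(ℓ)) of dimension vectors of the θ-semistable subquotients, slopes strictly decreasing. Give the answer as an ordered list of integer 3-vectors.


Barcode: M ≅ I[1,1], I[1,2], I[1,3]. HN layers by μ_θ (2 steps, strictly decreasing):
  μ^(1)=1; μ^(2)=-1/2

((1, 0, 1); (2, 2, 0))


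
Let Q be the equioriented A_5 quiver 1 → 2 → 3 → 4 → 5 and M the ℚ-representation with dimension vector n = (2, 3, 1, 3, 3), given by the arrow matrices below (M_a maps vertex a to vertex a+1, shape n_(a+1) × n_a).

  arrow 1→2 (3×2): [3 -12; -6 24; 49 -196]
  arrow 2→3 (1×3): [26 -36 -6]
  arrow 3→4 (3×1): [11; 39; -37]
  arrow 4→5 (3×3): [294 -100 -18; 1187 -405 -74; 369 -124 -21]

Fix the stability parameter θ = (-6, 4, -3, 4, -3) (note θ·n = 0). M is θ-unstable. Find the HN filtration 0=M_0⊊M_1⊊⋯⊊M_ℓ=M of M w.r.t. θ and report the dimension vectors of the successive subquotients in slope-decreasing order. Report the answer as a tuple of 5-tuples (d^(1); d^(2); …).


Interval decomposition of M: I[1,1], I[1,2], I[2,2], I[2,4], I[4,5]^2, I[5,5].
HN type (ℓ=4): μ^(1)=4; μ^(2)=1/2; μ^(3)=-3; μ^(4)=-6

((0, 2, 0, 1, 0); (0, 1, 1, 2, 2); (0, 0, 0, 0, 1); (2, 0, 0, 0, 0))


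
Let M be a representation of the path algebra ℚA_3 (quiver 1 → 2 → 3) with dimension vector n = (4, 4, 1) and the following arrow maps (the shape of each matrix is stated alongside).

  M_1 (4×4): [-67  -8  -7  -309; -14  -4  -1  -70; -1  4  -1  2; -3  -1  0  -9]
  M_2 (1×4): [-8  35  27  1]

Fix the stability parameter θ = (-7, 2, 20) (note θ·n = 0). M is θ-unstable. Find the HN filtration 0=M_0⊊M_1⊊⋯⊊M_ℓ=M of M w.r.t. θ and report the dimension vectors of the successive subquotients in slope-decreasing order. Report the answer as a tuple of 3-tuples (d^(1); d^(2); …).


Barcode: M ≅ I[1,2]^3, I[1,3]. HN layers by μ_θ (3 steps, strictly decreasing):
  μ^(1)=20; μ^(2)=2; μ^(3)=-7

((0, 0, 1); (0, 4, 0); (4, 0, 0))


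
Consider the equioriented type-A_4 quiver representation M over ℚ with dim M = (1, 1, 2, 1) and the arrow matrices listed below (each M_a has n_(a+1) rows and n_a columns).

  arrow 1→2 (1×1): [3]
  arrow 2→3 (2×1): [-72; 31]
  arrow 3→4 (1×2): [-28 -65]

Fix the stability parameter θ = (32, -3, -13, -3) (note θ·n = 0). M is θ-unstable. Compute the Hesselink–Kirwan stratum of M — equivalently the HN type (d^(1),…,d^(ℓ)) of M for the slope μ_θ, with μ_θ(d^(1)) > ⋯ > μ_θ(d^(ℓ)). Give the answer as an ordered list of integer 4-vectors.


Interval decomposition of M: I[1,4], I[3,3].
HN type (ℓ=2): μ^(1)=13/4; μ^(2)=-13

((1, 1, 1, 1); (0, 0, 1, 0))


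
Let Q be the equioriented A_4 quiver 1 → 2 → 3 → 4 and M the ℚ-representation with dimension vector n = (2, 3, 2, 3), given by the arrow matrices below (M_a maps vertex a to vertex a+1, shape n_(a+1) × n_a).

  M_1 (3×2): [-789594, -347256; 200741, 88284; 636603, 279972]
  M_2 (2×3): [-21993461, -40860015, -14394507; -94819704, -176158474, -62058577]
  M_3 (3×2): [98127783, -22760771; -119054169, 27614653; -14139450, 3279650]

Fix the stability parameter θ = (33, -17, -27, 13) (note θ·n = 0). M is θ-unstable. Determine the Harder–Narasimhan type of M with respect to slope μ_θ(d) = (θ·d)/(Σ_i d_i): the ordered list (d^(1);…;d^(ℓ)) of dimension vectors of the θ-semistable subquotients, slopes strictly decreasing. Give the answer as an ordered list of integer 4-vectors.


Via rank(M_{q-1}∘⋯∘M_p): M ≅ I[1,1], I[1,4], I[2,2], I[2,3], I[4,4]^2.
μ_θ-semistable layers: μ^(1)=33; μ^(2)=13; μ^(3)=-11/3; μ^(4)=-17; μ^(5)=-22

((1, 0, 0, 0); (0, 0, 0, 3); (1, 1, 1, 0); (0, 1, 0, 0); (0, 1, 1, 0))


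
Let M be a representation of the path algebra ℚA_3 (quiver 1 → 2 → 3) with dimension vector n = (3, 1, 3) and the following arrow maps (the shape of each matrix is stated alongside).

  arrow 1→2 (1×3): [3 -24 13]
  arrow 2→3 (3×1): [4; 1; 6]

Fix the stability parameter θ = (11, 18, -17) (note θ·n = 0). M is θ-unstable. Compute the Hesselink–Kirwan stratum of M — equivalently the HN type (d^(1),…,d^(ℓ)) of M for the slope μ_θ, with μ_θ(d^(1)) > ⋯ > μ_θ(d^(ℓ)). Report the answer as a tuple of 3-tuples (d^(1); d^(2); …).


Interval decomposition of M: I[1,1]^2, I[1,3], I[3,3]^2.
HN type (ℓ=3): μ^(1)=11; μ^(2)=4; μ^(3)=-17

((2, 0, 0); (1, 1, 1); (0, 0, 2))


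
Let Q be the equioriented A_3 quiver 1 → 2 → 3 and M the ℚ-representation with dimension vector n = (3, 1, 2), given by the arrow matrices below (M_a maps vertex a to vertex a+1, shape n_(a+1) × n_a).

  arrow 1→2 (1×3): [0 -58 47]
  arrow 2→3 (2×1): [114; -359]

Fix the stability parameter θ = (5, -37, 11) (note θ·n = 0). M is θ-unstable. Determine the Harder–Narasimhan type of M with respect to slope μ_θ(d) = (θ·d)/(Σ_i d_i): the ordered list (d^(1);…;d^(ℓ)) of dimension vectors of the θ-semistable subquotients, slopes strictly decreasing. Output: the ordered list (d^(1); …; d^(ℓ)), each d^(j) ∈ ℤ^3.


Via rank(M_{q-1}∘⋯∘M_p): M ≅ I[1,1]^2, I[1,3], I[3,3].
μ_θ-semistable layers: μ^(1)=11; μ^(2)=5; μ^(3)=-16

((0, 0, 2); (2, 0, 0); (1, 1, 0))


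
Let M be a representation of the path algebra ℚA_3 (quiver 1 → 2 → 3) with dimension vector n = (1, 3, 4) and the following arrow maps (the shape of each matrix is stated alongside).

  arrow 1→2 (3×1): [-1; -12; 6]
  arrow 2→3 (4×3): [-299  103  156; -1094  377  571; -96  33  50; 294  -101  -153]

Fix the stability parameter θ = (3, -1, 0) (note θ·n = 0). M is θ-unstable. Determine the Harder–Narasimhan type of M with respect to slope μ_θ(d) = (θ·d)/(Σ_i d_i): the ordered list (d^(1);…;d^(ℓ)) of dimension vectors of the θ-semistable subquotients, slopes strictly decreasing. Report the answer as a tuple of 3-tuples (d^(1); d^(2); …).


Via rank(M_{q-1}∘⋯∘M_p): M ≅ I[1,3], I[2,3]^2, I[3,3].
μ_θ-semistable layers: μ^(1)=2/3; μ^(2)=0; μ^(3)=-1

((1, 1, 1); (0, 0, 3); (0, 2, 0))


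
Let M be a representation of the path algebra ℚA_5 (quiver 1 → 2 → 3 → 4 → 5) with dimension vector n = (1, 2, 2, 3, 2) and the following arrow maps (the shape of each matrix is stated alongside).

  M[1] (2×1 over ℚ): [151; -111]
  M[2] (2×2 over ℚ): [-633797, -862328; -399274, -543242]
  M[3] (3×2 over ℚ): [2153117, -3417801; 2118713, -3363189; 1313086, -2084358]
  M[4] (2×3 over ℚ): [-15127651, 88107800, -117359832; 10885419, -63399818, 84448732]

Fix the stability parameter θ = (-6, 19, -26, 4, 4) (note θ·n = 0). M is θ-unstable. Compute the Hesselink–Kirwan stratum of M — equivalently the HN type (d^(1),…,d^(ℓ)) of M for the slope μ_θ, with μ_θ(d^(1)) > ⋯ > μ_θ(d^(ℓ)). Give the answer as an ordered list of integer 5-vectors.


Interval decomposition of M: I[1,5], I[2,3], I[4,4], I[4,5].
HN type (ℓ=3): μ^(1)=4; μ^(2)=-7/2; μ^(3)=-6

((0, 0, 0, 3, 2); (0, 2, 2, 0, 0); (1, 0, 0, 0, 0))


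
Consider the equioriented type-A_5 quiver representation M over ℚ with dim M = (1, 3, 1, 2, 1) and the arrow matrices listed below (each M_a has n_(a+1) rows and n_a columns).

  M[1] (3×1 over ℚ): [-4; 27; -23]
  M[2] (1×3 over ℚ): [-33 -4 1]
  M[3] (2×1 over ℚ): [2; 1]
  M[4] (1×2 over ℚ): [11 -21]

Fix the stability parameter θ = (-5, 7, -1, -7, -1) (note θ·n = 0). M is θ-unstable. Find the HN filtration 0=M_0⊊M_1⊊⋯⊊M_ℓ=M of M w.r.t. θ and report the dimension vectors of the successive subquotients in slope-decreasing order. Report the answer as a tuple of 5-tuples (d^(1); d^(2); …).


Interval decomposition of M: I[1,5], I[2,2]^2, I[4,4].
HN type (ℓ=4): μ^(1)=7; μ^(2)=-1/2; μ^(3)=-5; μ^(4)=-7

((0, 2, 0, 0, 0); (0, 1, 1, 1, 1); (1, 0, 0, 0, 0); (0, 0, 0, 1, 0))


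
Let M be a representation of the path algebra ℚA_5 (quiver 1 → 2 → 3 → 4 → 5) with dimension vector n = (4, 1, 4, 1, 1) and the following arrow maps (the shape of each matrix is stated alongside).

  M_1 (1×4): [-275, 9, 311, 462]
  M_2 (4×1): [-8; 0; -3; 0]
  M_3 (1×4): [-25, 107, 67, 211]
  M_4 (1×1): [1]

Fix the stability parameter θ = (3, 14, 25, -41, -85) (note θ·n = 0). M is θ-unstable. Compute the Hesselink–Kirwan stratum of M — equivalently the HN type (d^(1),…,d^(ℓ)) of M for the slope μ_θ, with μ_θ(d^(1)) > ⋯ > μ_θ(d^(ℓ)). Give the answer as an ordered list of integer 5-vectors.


Interval decomposition of M: I[1,1]^3, I[1,5], I[3,3]^3.
HN type (ℓ=3): μ^(1)=25; μ^(2)=3; μ^(3)=-84/5

((0, 0, 3, 0, 0); (3, 0, 0, 0, 0); (1, 1, 1, 1, 1))


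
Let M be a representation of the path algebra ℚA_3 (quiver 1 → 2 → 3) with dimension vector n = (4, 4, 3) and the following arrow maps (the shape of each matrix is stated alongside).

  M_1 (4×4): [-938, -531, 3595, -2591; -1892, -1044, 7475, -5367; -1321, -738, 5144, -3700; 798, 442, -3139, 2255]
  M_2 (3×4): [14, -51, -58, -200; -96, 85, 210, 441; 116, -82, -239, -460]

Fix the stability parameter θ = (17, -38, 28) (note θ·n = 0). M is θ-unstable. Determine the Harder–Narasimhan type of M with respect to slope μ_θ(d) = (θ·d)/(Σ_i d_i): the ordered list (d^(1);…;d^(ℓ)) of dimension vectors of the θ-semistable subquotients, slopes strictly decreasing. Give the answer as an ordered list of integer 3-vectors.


Via rank(M_{q-1}∘⋯∘M_p): M ≅ I[1,1], I[1,3]^3, I[2,2].
μ_θ-semistable layers: μ^(1)=28; μ^(2)=17; μ^(3)=-21/2; μ^(4)=-38

((0, 0, 3); (1, 0, 0); (3, 3, 0); (0, 1, 0))


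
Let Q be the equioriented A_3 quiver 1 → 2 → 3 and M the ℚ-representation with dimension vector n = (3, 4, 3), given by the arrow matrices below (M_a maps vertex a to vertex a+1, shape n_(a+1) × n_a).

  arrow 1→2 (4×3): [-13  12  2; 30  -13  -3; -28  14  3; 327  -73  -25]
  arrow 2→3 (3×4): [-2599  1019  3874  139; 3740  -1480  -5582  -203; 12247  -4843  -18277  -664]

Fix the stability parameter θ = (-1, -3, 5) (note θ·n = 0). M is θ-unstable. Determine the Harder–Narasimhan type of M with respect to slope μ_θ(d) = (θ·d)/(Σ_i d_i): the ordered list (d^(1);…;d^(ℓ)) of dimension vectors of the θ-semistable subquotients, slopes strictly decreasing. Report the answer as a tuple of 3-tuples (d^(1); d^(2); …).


Barcode: M ≅ I[1,2], I[1,3]^2, I[2,3]. HN layers by μ_θ (3 steps, strictly decreasing):
  μ^(1)=5; μ^(2)=-2; μ^(3)=-3

((0, 0, 3); (3, 3, 0); (0, 1, 0))


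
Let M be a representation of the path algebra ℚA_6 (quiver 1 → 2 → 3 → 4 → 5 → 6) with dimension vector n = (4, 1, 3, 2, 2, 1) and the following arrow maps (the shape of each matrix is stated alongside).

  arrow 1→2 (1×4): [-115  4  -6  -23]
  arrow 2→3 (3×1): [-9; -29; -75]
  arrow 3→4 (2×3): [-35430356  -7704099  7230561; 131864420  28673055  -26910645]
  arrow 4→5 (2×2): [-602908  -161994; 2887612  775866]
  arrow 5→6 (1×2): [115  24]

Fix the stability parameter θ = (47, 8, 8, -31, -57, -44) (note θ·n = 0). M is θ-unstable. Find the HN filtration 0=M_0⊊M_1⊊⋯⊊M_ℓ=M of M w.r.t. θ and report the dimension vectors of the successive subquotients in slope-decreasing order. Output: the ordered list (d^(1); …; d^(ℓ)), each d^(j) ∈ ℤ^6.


Barcode: M ≅ I[1,1]^3, I[1,3], I[3,3], I[3,6], I[4,4], I[5,5]. HN layers by μ_θ (5 steps, strictly decreasing):
  μ^(1)=47; μ^(2)=21; μ^(3)=8; μ^(4)=-31; μ^(5)=-57

((3, 0, 0, 0, 0, 0); (1, 1, 1, 0, 0, 0); (0, 0, 1, 0, 0, 0); (0, 0, 1, 2, 1, 1); (0, 0, 0, 0, 1, 0))


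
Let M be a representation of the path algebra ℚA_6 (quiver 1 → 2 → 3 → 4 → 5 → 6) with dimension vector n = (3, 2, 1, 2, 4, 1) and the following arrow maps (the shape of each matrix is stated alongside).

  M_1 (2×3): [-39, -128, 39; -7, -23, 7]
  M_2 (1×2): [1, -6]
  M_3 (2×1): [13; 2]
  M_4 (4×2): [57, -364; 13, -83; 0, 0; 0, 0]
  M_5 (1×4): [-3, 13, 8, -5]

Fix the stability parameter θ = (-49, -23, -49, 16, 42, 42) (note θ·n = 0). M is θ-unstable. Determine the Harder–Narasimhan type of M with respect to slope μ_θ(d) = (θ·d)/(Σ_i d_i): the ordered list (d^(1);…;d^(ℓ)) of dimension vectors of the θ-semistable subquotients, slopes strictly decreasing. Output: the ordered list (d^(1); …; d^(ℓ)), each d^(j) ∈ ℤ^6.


Barcode: M ≅ I[1,1], I[1,2], I[1,5], I[4,6], I[5,5]^2. HN layers by μ_θ (5 steps, strictly decreasing):
  μ^(1)=42; μ^(2)=16; μ^(3)=-23; μ^(4)=-36; μ^(5)=-49

((0, 0, 0, 0, 4, 1); (0, 0, 0, 2, 0, 0); (0, 1, 0, 0, 0, 0); (0, 1, 1, 0, 0, 0); (3, 0, 0, 0, 0, 0))


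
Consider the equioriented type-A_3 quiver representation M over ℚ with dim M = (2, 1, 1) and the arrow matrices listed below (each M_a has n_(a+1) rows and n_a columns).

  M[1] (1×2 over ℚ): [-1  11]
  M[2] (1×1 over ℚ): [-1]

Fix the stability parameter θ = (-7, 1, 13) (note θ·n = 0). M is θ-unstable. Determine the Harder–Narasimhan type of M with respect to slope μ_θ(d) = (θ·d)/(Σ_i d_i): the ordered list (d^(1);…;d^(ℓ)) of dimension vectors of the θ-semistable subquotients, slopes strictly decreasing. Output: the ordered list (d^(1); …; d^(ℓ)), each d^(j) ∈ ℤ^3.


Via rank(M_{q-1}∘⋯∘M_p): M ≅ I[1,1], I[1,3].
μ_θ-semistable layers: μ^(1)=13; μ^(2)=1; μ^(3)=-7

((0, 0, 1); (0, 1, 0); (2, 0, 0))


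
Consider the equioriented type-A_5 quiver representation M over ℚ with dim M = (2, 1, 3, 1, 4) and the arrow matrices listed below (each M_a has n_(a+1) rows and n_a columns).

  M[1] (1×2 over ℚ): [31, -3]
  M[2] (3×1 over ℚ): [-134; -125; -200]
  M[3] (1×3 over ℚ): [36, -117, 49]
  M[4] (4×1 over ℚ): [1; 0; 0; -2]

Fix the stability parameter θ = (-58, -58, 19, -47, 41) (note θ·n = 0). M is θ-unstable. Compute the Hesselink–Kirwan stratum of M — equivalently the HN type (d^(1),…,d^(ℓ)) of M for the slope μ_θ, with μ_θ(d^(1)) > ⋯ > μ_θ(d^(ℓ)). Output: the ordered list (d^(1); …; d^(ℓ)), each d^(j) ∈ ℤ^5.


Barcode: M ≅ I[1,1], I[1,5], I[3,3]^2, I[5,5]^3. HN layers by μ_θ (4 steps, strictly decreasing):
  μ^(1)=41; μ^(2)=19; μ^(3)=-14; μ^(4)=-58

((0, 0, 0, 0, 4); (0, 0, 2, 0, 0); (0, 0, 1, 1, 0); (2, 1, 0, 0, 0))


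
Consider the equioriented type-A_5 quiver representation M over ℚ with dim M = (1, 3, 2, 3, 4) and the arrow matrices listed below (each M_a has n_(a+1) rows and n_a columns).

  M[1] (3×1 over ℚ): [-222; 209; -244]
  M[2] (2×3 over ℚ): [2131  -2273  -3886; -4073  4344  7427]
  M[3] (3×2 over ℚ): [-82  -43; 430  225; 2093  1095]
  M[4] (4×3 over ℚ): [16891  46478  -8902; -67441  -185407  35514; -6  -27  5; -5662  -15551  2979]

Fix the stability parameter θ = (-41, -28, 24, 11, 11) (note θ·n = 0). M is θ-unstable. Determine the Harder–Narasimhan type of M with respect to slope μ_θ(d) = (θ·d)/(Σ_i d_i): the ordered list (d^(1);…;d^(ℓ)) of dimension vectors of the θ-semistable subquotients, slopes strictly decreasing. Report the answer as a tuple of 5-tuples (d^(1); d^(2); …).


Interval decomposition of M: I[1,5], I[2,2], I[2,5], I[4,5], I[5,5].
HN type (ℓ=4): μ^(1)=46/3; μ^(2)=11; μ^(3)=-28; μ^(4)=-41

((0, 0, 2, 2, 2); (0, 0, 0, 1, 2); (0, 3, 0, 0, 0); (1, 0, 0, 0, 0))


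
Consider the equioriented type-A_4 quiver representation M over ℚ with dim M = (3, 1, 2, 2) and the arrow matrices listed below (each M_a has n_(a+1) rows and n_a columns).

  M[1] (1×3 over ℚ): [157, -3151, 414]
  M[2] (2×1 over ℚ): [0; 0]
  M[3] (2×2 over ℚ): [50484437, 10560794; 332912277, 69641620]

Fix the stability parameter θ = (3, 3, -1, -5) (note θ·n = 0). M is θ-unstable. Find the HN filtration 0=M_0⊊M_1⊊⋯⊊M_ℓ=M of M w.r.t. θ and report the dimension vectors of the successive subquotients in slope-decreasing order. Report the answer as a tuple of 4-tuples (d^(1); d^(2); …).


Via rank(M_{q-1}∘⋯∘M_p): M ≅ I[1,1]^2, I[1,2], I[3,4]^2.
μ_θ-semistable layers: μ^(1)=3; μ^(2)=-3

((3, 1, 0, 0); (0, 0, 2, 2))


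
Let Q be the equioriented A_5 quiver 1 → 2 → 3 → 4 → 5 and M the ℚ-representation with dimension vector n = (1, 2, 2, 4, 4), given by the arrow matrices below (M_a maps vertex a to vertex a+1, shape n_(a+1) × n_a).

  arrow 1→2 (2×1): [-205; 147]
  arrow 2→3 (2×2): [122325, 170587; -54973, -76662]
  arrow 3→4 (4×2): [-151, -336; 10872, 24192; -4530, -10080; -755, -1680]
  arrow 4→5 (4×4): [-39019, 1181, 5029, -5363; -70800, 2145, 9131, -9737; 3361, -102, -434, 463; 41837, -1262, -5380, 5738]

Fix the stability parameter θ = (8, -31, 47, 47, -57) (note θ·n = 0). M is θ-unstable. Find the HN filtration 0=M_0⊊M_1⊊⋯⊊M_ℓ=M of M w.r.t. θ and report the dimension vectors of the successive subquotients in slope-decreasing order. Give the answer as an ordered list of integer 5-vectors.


Barcode: M ≅ I[1,3], I[2,5], I[4,5]^3. HN layers by μ_θ (5 steps, strictly decreasing):
  μ^(1)=47; μ^(2)=37/3; μ^(3)=-5; μ^(4)=-23/2; μ^(5)=-31

((0, 0, 1, 0, 0); (0, 0, 1, 1, 1); (0, 0, 0, 3, 3); (1, 1, 0, 0, 0); (0, 1, 0, 0, 0))


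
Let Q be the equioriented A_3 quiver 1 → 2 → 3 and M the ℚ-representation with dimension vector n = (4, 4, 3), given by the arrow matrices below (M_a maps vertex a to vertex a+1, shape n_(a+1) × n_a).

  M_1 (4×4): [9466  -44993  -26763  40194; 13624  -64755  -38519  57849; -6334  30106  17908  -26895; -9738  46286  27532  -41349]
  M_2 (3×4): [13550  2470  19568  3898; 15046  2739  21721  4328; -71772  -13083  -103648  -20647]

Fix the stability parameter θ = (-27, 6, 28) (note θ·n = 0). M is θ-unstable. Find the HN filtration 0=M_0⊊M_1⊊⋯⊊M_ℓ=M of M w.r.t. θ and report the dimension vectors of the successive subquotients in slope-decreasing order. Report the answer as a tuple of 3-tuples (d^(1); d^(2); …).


Interval decomposition of M: I[1,1]^2, I[1,2], I[1,3], I[2,3]^2.
HN type (ℓ=3): μ^(1)=28; μ^(2)=6; μ^(3)=-27

((0, 0, 3); (0, 4, 0); (4, 0, 0))


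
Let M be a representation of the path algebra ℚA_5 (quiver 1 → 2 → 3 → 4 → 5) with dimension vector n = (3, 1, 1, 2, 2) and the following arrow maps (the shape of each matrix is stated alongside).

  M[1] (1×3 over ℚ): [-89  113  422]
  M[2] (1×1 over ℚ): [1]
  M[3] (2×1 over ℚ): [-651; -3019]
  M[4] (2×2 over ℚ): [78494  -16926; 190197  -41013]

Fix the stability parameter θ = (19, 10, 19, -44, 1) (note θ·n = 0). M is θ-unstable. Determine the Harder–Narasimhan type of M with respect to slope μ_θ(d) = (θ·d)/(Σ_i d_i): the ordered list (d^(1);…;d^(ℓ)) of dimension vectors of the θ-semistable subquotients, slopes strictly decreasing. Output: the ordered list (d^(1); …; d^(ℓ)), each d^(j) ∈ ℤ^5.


Via rank(M_{q-1}∘⋯∘M_p): M ≅ I[1,1]^2, I[1,4], I[4,5], I[5,5].
μ_θ-semistable layers: μ^(1)=19; μ^(2)=1; μ^(3)=-44

((2, 0, 0, 0, 0); (1, 1, 1, 1, 2); (0, 0, 0, 1, 0))


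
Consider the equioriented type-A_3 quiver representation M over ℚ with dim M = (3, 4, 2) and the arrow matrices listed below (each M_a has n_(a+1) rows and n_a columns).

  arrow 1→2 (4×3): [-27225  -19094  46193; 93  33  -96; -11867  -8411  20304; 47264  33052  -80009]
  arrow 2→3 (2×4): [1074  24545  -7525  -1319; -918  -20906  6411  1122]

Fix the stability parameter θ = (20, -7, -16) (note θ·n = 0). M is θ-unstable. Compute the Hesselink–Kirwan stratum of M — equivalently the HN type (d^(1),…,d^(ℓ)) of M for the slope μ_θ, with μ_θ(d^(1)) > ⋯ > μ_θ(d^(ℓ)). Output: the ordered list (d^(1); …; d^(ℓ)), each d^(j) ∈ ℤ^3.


Barcode: M ≅ I[1,2], I[1,3]^2, I[2,2]. HN layers by μ_θ (3 steps, strictly decreasing):
  μ^(1)=13/2; μ^(2)=-1; μ^(3)=-7

((1, 1, 0); (2, 2, 2); (0, 1, 0))


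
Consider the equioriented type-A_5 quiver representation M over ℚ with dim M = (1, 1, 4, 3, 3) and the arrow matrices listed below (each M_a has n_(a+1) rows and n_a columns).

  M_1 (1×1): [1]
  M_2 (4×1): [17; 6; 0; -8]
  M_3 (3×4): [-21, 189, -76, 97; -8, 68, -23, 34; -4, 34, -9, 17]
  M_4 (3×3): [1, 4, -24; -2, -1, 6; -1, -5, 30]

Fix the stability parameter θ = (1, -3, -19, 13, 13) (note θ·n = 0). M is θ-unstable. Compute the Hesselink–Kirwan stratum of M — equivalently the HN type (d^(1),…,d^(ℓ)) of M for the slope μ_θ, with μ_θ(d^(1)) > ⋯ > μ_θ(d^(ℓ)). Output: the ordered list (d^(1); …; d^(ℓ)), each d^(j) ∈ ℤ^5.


Barcode: M ≅ I[1,5], I[3,3], I[3,4], I[3,5], I[5,5]. HN layers by μ_θ (3 steps, strictly decreasing):
  μ^(1)=13; μ^(2)=-7; μ^(3)=-19

((0, 0, 0, 3, 3); (1, 1, 1, 0, 0); (0, 0, 3, 0, 0))


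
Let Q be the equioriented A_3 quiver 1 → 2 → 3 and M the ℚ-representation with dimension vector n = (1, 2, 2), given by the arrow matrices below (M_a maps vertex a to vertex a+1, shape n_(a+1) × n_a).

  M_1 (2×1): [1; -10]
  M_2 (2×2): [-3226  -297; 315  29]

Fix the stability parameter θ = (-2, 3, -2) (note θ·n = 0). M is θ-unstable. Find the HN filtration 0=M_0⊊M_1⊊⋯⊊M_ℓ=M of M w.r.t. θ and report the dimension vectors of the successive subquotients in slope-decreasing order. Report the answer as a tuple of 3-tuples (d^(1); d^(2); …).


Via rank(M_{q-1}∘⋯∘M_p): M ≅ I[1,3], I[2,3].
μ_θ-semistable layers: μ^(1)=1/2; μ^(2)=-2

((0, 2, 2); (1, 0, 0))


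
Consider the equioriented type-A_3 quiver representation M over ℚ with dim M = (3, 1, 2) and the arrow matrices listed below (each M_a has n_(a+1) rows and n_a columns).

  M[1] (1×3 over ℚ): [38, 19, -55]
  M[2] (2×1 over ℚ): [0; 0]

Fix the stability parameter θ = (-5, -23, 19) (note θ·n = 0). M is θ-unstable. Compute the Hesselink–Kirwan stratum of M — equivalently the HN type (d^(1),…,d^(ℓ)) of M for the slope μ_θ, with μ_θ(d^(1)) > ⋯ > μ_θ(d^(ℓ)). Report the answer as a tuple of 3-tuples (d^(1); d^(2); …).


Barcode: M ≅ I[1,1]^2, I[1,2], I[3,3]^2. HN layers by μ_θ (3 steps, strictly decreasing):
  μ^(1)=19; μ^(2)=-5; μ^(3)=-14

((0, 0, 2); (2, 0, 0); (1, 1, 0))


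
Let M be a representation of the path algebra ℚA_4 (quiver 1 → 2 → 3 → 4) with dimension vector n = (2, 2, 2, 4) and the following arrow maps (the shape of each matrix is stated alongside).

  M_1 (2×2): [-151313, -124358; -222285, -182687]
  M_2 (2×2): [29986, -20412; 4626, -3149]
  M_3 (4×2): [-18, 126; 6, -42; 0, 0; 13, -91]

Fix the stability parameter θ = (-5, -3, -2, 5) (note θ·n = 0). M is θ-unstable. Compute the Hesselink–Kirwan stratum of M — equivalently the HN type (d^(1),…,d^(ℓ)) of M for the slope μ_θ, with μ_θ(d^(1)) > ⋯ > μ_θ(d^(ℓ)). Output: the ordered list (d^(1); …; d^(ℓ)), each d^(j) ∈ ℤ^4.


Barcode: M ≅ I[1,3], I[1,4], I[4,4]^3. HN layers by μ_θ (4 steps, strictly decreasing):
  μ^(1)=5; μ^(2)=-2; μ^(3)=-3; μ^(4)=-5

((0, 0, 0, 4); (0, 0, 2, 0); (0, 2, 0, 0); (2, 0, 0, 0))


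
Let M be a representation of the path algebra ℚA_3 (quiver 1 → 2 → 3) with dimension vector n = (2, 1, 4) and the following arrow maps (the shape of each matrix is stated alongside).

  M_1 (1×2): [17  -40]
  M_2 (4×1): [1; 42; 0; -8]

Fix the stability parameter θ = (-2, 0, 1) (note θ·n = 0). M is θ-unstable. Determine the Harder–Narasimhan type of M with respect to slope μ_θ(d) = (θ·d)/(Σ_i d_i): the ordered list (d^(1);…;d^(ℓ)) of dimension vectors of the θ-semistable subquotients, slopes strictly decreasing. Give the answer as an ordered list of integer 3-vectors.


Interval decomposition of M: I[1,1], I[1,3], I[3,3]^3.
HN type (ℓ=3): μ^(1)=1; μ^(2)=0; μ^(3)=-2

((0, 0, 4); (0, 1, 0); (2, 0, 0))


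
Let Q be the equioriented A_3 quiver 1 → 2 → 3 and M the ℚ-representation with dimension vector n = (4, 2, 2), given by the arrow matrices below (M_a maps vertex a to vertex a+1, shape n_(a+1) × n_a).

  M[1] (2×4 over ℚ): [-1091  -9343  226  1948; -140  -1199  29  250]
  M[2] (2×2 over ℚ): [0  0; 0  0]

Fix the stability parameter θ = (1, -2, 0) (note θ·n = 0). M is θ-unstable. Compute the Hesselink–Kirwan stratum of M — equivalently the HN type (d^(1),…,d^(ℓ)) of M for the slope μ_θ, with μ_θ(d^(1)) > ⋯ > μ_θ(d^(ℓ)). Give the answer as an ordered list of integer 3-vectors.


Via rank(M_{q-1}∘⋯∘M_p): M ≅ I[1,1]^2, I[1,2]^2, I[3,3]^2.
μ_θ-semistable layers: μ^(1)=1; μ^(2)=0; μ^(3)=-1/2

((2, 0, 0); (0, 0, 2); (2, 2, 0))
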